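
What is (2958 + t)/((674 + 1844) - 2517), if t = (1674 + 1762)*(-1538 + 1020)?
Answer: -1776890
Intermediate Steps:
t = -1779848 (t = 3436*(-518) = -1779848)
(2958 + t)/((674 + 1844) - 2517) = (2958 - 1779848)/((674 + 1844) - 2517) = -1776890/(2518 - 2517) = -1776890/1 = -1776890*1 = -1776890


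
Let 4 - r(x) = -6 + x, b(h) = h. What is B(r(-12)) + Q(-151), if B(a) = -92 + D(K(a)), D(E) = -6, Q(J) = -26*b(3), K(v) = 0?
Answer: -176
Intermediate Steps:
r(x) = 10 - x (r(x) = 4 - (-6 + x) = 4 + (6 - x) = 10 - x)
Q(J) = -78 (Q(J) = -26*3 = -78)
B(a) = -98 (B(a) = -92 - 6 = -98)
B(r(-12)) + Q(-151) = -98 - 78 = -176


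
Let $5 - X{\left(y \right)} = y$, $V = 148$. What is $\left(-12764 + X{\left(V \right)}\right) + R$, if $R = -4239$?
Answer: $-17146$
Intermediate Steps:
$X{\left(y \right)} = 5 - y$
$\left(-12764 + X{\left(V \right)}\right) + R = \left(-12764 + \left(5 - 148\right)\right) - 4239 = \left(-12764 - 143\right) - 4239 = -12907 - 4239 = -17146$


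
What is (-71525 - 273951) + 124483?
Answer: -220993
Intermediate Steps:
(-71525 - 273951) + 124483 = -345476 + 124483 = -220993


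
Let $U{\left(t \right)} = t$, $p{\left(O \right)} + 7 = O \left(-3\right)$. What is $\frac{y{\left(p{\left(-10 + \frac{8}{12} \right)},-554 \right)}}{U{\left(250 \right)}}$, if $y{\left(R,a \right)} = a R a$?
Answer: $\frac{3222618}{125} \approx 25781.0$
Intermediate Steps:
$p{\left(O \right)} = -7 - 3 O$ ($p{\left(O \right)} = -7 + O \left(-3\right) = -7 - 3 O$)
$y{\left(R,a \right)} = R a^{2}$ ($y{\left(R,a \right)} = R a a = R a^{2}$)
$\frac{y{\left(p{\left(-10 + \frac{8}{12} \right)},-554 \right)}}{U{\left(250 \right)}} = \frac{\left(-7 - 3 \left(-10 + \frac{8}{12}\right)\right) \left(-554\right)^{2}}{250} = \left(-7 - 3 \left(-10 + 8 \cdot \frac{1}{12}\right)\right) 306916 \cdot \frac{1}{250} = \left(-7 - 3 \left(-10 + \frac{2}{3}\right)\right) 306916 \cdot \frac{1}{250} = \left(-7 - -28\right) 306916 \cdot \frac{1}{250} = \left(-7 + 28\right) 306916 \cdot \frac{1}{250} = 21 \cdot 306916 \cdot \frac{1}{250} = 6445236 \cdot \frac{1}{250} = \frac{3222618}{125}$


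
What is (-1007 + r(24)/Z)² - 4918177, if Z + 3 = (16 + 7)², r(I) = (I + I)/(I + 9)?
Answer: -32675446797424/8369449 ≈ -3.9041e+6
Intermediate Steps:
r(I) = 2*I/(9 + I) (r(I) = (2*I)/(9 + I) = 2*I/(9 + I))
Z = 526 (Z = -3 + (16 + 7)² = -3 + 23² = -3 + 529 = 526)
(-1007 + r(24)/Z)² - 4918177 = (-1007 + (2*24/(9 + 24))/526)² - 4918177 = (-1007 + (2*24/33)*(1/526))² - 4918177 = (-1007 + (2*24*(1/33))*(1/526))² - 4918177 = (-1007 + (16/11)*(1/526))² - 4918177 = (-1007 + 8/2893)² - 4918177 = (-2913243/2893)² - 4918177 = 8486984777049/8369449 - 4918177 = -32675446797424/8369449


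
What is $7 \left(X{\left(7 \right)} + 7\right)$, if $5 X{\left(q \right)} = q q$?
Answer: $\frac{588}{5} \approx 117.6$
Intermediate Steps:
$X{\left(q \right)} = \frac{q^{2}}{5}$ ($X{\left(q \right)} = \frac{q q}{5} = \frac{q^{2}}{5}$)
$7 \left(X{\left(7 \right)} + 7\right) = 7 \left(\frac{7^{2}}{5} + 7\right) = 7 \left(\frac{1}{5} \cdot 49 + 7\right) = 7 \left(\frac{49}{5} + 7\right) = 7 \cdot \frac{84}{5} = \frac{588}{5}$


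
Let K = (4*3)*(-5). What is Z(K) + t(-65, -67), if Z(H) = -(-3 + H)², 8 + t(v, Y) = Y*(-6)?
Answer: -3575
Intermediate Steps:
K = -60 (K = 12*(-5) = -60)
t(v, Y) = -8 - 6*Y (t(v, Y) = -8 + Y*(-6) = -8 - 6*Y)
Z(K) + t(-65, -67) = -(-3 - 60)² + (-8 - 6*(-67)) = -1*(-63)² + (-8 + 402) = -1*3969 + 394 = -3969 + 394 = -3575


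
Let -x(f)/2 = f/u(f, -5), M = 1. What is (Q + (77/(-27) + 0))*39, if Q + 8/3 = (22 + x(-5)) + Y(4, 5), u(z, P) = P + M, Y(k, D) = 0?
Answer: 9815/18 ≈ 545.28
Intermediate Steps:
u(z, P) = 1 + P (u(z, P) = P + 1 = 1 + P)
x(f) = f/2 (x(f) = -2*f/(1 - 5) = -2*f/(-4) = -2*f*(-1)/4 = -(-1)*f/2 = f/2)
Q = 101/6 (Q = -8/3 + ((22 + (½)*(-5)) + 0) = -8/3 + ((22 - 5/2) + 0) = -8/3 + (39/2 + 0) = -8/3 + 39/2 = 101/6 ≈ 16.833)
(Q + (77/(-27) + 0))*39 = (101/6 + (77/(-27) + 0))*39 = (101/6 + (77*(-1/27) + 0))*39 = (101/6 + (-77/27 + 0))*39 = (101/6 - 77/27)*39 = (755/54)*39 = 9815/18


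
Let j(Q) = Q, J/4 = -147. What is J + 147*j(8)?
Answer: 588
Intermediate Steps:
J = -588 (J = 4*(-147) = -588)
J + 147*j(8) = -588 + 147*8 = -588 + 1176 = 588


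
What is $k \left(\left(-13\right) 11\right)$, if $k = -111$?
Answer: $15873$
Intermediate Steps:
$k \left(\left(-13\right) 11\right) = - 111 \left(\left(-13\right) 11\right) = \left(-111\right) \left(-143\right) = 15873$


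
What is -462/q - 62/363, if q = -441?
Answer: 2228/2541 ≈ 0.87682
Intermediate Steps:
-462/q - 62/363 = -462/(-441) - 62/363 = -462*(-1/441) - 62*1/363 = 22/21 - 62/363 = 2228/2541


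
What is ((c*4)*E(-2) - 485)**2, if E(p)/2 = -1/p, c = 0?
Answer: 235225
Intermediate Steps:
E(p) = -2/p (E(p) = 2*(-1/p) = -2/p)
((c*4)*E(-2) - 485)**2 = ((0*4)*(-2/(-2)) - 485)**2 = (0*(-2*(-1/2)) - 485)**2 = (0*1 - 485)**2 = (0 - 485)**2 = (-485)**2 = 235225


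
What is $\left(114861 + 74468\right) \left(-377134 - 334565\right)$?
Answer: $-134745259971$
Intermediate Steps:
$\left(114861 + 74468\right) \left(-377134 - 334565\right) = 189329 \left(-711699\right) = -134745259971$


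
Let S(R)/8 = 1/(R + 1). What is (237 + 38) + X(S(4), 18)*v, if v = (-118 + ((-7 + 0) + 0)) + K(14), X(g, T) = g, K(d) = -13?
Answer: 271/5 ≈ 54.200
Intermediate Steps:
S(R) = 8/(1 + R) (S(R) = 8/(R + 1) = 8/(1 + R))
v = -138 (v = (-118 + ((-7 + 0) + 0)) - 13 = (-118 + (-7 + 0)) - 13 = (-118 - 7) - 13 = -125 - 13 = -138)
(237 + 38) + X(S(4), 18)*v = (237 + 38) + (8/(1 + 4))*(-138) = 275 + (8/5)*(-138) = 275 - 1104/5 = 271/5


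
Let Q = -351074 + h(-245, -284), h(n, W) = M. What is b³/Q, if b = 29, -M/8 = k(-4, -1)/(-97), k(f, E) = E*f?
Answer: -2365733/34054146 ≈ -0.069470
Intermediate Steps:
M = 32/97 (M = -8*(-1*(-4))/(-97) = -32*(-1)/97 = -8*(-4/97) = 32/97 ≈ 0.32990)
h(n, W) = 32/97
Q = -34054146/97 (Q = -351074 + 32/97 = -34054146/97 ≈ -3.5107e+5)
b³/Q = 29³/(-34054146/97) = 24389*(-97/34054146) = -2365733/34054146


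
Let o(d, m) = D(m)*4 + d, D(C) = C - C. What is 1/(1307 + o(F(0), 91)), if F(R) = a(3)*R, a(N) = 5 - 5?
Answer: 1/1307 ≈ 0.00076511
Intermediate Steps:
D(C) = 0
a(N) = 0
F(R) = 0 (F(R) = 0*R = 0)
o(d, m) = d (o(d, m) = 0*4 + d = 0 + d = d)
1/(1307 + o(F(0), 91)) = 1/(1307 + 0) = 1/1307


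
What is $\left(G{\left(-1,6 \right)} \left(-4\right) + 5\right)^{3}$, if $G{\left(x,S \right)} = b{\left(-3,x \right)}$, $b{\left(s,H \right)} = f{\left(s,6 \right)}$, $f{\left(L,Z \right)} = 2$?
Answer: $-27$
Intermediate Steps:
$b{\left(s,H \right)} = 2$
$G{\left(x,S \right)} = 2$
$\left(G{\left(-1,6 \right)} \left(-4\right) + 5\right)^{3} = \left(2 \left(-4\right) + 5\right)^{3} = \left(-8 + 5\right)^{3} = \left(-3\right)^{3} = -27$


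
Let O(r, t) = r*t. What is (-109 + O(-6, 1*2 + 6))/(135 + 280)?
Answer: -157/415 ≈ -0.37831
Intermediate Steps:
(-109 + O(-6, 1*2 + 6))/(135 + 280) = (-109 - 6*(1*2 + 6))/(135 + 280) = (-109 - 6*(2 + 6))/415 = (-109 - 6*8)*(1/415) = (-109 - 48)*(1/415) = -157*1/415 = -157/415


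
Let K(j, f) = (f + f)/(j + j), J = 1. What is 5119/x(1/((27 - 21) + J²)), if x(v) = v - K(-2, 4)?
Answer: 35833/15 ≈ 2388.9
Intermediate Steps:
K(j, f) = f/j (K(j, f) = (2*f)/((2*j)) = (2*f)*(1/(2*j)) = f/j)
x(v) = 2 + v (x(v) = v - 4/(-2) = v - 4*(-1)/2 = v - 1*(-2) = v + 2 = 2 + v)
5119/x(1/((27 - 21) + J²)) = 5119/(2 + 1/((27 - 21) + 1²)) = 5119/(2 + 1/(6 + 1)) = 5119/(2 + 1/7) = 5119/(2 + ⅐) = 5119/(15/7) = 5119*(7/15) = 35833/15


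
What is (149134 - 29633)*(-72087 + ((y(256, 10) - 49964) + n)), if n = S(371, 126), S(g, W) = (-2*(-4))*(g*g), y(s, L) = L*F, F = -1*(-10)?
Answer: 117012630677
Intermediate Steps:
F = 10
y(s, L) = 10*L (y(s, L) = L*10 = 10*L)
S(g, W) = 8*g**2
n = 1101128 (n = 8*371**2 = 8*137641 = 1101128)
(149134 - 29633)*(-72087 + ((y(256, 10) - 49964) + n)) = (149134 - 29633)*(-72087 + ((10*10 - 49964) + 1101128)) = 119501*(-72087 + ((100 - 49964) + 1101128)) = 119501*(-72087 + (-49864 + 1101128)) = 119501*(-72087 + 1051264) = 119501*979177 = 117012630677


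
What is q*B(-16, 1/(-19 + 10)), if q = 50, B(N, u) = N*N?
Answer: 12800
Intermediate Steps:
B(N, u) = N²
q*B(-16, 1/(-19 + 10)) = 50*(-16)² = 50*256 = 12800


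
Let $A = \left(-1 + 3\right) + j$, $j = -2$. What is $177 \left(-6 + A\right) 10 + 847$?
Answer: $-9773$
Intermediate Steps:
$A = 0$ ($A = \left(-1 + 3\right) - 2 = 2 - 2 = 0$)
$177 \left(-6 + A\right) 10 + 847 = 177 \left(-6 + 0\right) 10 + 847 = 177 \left(\left(-6\right) 10\right) + 847 = 177 \left(-60\right) + 847 = -10620 + 847 = -9773$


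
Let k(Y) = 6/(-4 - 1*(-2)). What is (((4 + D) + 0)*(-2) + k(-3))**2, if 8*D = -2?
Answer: 441/4 ≈ 110.25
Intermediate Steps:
D = -1/4 (D = (1/8)*(-2) = -1/4 ≈ -0.25000)
k(Y) = -3 (k(Y) = 6/(-4 + 2) = 6/(-2) = 6*(-1/2) = -3)
(((4 + D) + 0)*(-2) + k(-3))**2 = (((4 - 1/4) + 0)*(-2) - 3)**2 = ((15/4 + 0)*(-2) - 3)**2 = ((15/4)*(-2) - 3)**2 = (-15/2 - 3)**2 = (-21/2)**2 = 441/4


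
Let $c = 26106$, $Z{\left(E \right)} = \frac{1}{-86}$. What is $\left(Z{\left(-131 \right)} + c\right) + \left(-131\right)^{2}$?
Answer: $\frac{3720961}{86} \approx 43267.0$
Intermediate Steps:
$Z{\left(E \right)} = - \frac{1}{86}$
$\left(Z{\left(-131 \right)} + c\right) + \left(-131\right)^{2} = \left(- \frac{1}{86} + 26106\right) + \left(-131\right)^{2} = \frac{2245115}{86} + 17161 = \frac{3720961}{86}$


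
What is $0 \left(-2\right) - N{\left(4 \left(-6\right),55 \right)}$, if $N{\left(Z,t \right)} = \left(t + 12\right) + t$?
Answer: $-122$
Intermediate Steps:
$N{\left(Z,t \right)} = 12 + 2 t$ ($N{\left(Z,t \right)} = \left(12 + t\right) + t = 12 + 2 t$)
$0 \left(-2\right) - N{\left(4 \left(-6\right),55 \right)} = 0 \left(-2\right) - \left(12 + 2 \cdot 55\right) = 0 - \left(12 + 110\right) = 0 - 122 = -122$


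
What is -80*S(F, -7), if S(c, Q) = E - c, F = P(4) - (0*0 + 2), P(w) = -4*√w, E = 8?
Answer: -1440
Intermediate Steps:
F = -10 (F = -4*√4 - (0*0 + 2) = -4*2 - (0 + 2) = -8 - 1*2 = -8 - 2 = -10)
S(c, Q) = 8 - c
-80*S(F, -7) = -80*(8 - 1*(-10)) = -80*(8 + 10) = -80*18 = -1440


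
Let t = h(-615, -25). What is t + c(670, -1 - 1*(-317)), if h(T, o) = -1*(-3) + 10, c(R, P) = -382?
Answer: -369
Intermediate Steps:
h(T, o) = 13 (h(T, o) = 3 + 10 = 13)
t = 13
t + c(670, -1 - 1*(-317)) = 13 - 382 = -369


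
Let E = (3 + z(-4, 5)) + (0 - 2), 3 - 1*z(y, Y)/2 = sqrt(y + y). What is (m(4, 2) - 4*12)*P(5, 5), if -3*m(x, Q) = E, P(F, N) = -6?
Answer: 302 - 8*I*sqrt(2) ≈ 302.0 - 11.314*I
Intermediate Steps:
z(y, Y) = 6 - 2*sqrt(2)*sqrt(y) (z(y, Y) = 6 - 2*sqrt(y + y) = 6 - 2*sqrt(2)*sqrt(y))
E = 7 - 4*I*sqrt(2) (E = (3 + (6 - 2*sqrt(2)*sqrt(-4))) + (0 - 2) = (3 + (6 - 2*sqrt(2)*2*I)) - 2 = (3 + (6 - 4*I*sqrt(2))) - 2 = (9 - 4*I*sqrt(2)) - 2 = 7 - 4*I*sqrt(2) ≈ 7.0 - 5.6569*I)
m(x, Q) = -7/3 + 4*I*sqrt(2)/3 (m(x, Q) = -(7 - 4*I*sqrt(2))/3 = -7/3 + 4*I*sqrt(2)/3)
(m(4, 2) - 4*12)*P(5, 5) = ((-7/3 + 4*I*sqrt(2)/3) - 4*12)*(-6) = ((-7/3 + 4*I*sqrt(2)/3) - 48)*(-6) = (-151/3 + 4*I*sqrt(2)/3)*(-6) = 302 - 8*I*sqrt(2)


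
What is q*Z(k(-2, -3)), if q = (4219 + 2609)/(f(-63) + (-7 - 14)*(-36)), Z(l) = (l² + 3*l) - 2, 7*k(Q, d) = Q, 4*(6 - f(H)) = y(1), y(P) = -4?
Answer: -928608/37387 ≈ -24.838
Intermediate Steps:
f(H) = 7 (f(H) = 6 - ¼*(-4) = 6 + 1 = 7)
k(Q, d) = Q/7
Z(l) = -2 + l² + 3*l
q = 6828/763 (q = (4219 + 2609)/(7 + (-7 - 14)*(-36)) = 6828/(7 - 21*(-36)) = 6828/(7 + 756) = 6828/763 ≈ 8.9489)
q*Z(k(-2, -3)) = 6828*(-2 + ((⅐)*(-2))² + 3*((⅐)*(-2)))/763 = 6828*(-2 + (-2/7)² + 3*(-2/7))/763 = 6828*(-2 + 4/49 - 6/7)/763 = (6828/763)*(-136/49) = -928608/37387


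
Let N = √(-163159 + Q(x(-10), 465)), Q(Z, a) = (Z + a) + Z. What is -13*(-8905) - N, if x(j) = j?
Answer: 115765 - I*√162714 ≈ 1.1577e+5 - 403.38*I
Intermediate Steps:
Q(Z, a) = a + 2*Z
N = I*√162714 (N = √(-163159 + (465 + 2*(-10))) = √(-163159 + (465 - 20)) = √(-163159 + 445) = √(-162714) = I*√162714 ≈ 403.38*I)
-13*(-8905) - N = -13*(-8905) - I*√162714 = 115765 - I*√162714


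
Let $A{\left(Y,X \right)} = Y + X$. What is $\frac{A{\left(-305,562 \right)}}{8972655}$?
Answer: $\frac{257}{8972655} \approx 2.8643 \cdot 10^{-5}$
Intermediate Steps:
$A{\left(Y,X \right)} = X + Y$
$\frac{A{\left(-305,562 \right)}}{8972655} = \frac{562 - 305}{8972655} = 257 \cdot \frac{1}{8972655} = \frac{257}{8972655}$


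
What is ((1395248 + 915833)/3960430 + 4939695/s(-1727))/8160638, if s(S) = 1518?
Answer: 815284353742/2044216948812005 ≈ 0.00039882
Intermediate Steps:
((1395248 + 915833)/3960430 + 4939695/s(-1727))/8160638 = ((1395248 + 915833)/3960430 + 4939695/1518)/8160638 = (2311081*(1/3960430) + 4939695*(1/1518))*(1/8160638) = (2311081/3960430 + 1646565/506)*(1/8160638) = (1630568707484/500994395)*(1/8160638) = 815284353742/2044216948812005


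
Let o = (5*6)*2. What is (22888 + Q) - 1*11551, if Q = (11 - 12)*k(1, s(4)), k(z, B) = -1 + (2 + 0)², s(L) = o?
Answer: 11334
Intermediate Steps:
o = 60 (o = 30*2 = 60)
s(L) = 60
k(z, B) = 3 (k(z, B) = -1 + 2² = -1 + 4 = 3)
Q = -3 (Q = (11 - 12)*3 = -1*3 = -3)
(22888 + Q) - 1*11551 = (22888 - 3) - 1*11551 = 22885 - 11551 = 11334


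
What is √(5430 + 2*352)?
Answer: √6134 ≈ 78.320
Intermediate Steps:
√(5430 + 2*352) = √(5430 + 704) = √6134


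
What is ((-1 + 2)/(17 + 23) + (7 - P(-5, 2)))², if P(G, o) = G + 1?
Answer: 194481/1600 ≈ 121.55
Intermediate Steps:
P(G, o) = 1 + G
((-1 + 2)/(17 + 23) + (7 - P(-5, 2)))² = ((-1 + 2)/(17 + 23) + (7 - (1 - 5)))² = (1/40 + (7 - 1*(-4)))² = (1*(1/40) + (7 + 4))² = (1/40 + 11)² = (441/40)² = 194481/1600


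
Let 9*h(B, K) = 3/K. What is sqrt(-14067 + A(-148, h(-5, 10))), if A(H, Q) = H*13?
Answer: I*sqrt(15991) ≈ 126.46*I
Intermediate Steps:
h(B, K) = 1/(3*K) (h(B, K) = (3/K)/9 = 1/(3*K))
A(H, Q) = 13*H
sqrt(-14067 + A(-148, h(-5, 10))) = sqrt(-14067 + 13*(-148)) = sqrt(-14067 - 1924) = sqrt(-15991) = I*sqrt(15991)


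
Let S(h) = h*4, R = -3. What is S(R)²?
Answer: 144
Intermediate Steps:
S(h) = 4*h
S(R)² = (4*(-3))² = (-12)² = 144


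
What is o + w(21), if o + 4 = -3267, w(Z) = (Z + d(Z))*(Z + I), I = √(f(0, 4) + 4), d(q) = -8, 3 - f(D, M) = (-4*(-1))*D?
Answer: -2998 + 13*√7 ≈ -2963.6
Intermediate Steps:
f(D, M) = 3 - 4*D (f(D, M) = 3 - (-4*(-1))*D = 3 - 4*D)
I = √7 (I = √((3 - 4*0) + 4) = √((3 + 0) + 4) = √(3 + 4) = √7 ≈ 2.6458)
w(Z) = (-8 + Z)*(Z + √7) (w(Z) = (Z - 8)*(Z + √7) = (-8 + Z)*(Z + √7))
o = -3271 (o = -4 - 3267 = -3271)
o + w(21) = -3271 + (21² - 8*21 - 8*√7 + 21*√7) = -3271 + (441 - 168 - 8*√7 + 21*√7) = -3271 + (273 + 13*√7) = -2998 + 13*√7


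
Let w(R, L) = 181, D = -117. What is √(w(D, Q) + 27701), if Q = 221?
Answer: 3*√3098 ≈ 166.98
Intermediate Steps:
√(w(D, Q) + 27701) = √(181 + 27701) = √27882 = 3*√3098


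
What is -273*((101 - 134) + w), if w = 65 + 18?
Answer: -13650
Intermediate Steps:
w = 83
-273*((101 - 134) + w) = -273*((101 - 134) + 83) = -273*(-33 + 83) = -273*50 = -13650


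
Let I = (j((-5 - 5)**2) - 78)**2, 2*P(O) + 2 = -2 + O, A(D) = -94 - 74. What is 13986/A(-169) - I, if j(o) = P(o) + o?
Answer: -19933/4 ≈ -4983.3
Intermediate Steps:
A(D) = -168
P(O) = -2 + O/2 (P(O) = -1 + (-2 + O)/2 = -1 + (-1 + O/2) = -2 + O/2)
j(o) = -2 + 3*o/2 (j(o) = (-2 + o/2) + o = -2 + 3*o/2)
I = 4900 (I = ((-2 + 3*(-5 - 5)**2/2) - 78)**2 = ((-2 + (3/2)*(-10)**2) - 78)**2 = ((-2 + (3/2)*100) - 78)**2 = ((-2 + 150) - 78)**2 = (148 - 78)**2 = 70**2 = 4900)
13986/A(-169) - I = 13986/(-168) - 1*4900 = 13986*(-1/168) - 4900 = -333/4 - 4900 = -19933/4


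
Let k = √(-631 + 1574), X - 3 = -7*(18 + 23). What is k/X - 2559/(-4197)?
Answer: 853/1399 - √943/284 ≈ 0.50159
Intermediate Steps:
X = -284 (X = 3 - 7*(18 + 23) = 3 - 7*41 = 3 - 287 = -284)
k = √943 ≈ 30.708
k/X - 2559/(-4197) = √943/(-284) - 2559/(-4197) = √943*(-1/284) - 2559*(-1/4197) = -√943/284 + 853/1399 = 853/1399 - √943/284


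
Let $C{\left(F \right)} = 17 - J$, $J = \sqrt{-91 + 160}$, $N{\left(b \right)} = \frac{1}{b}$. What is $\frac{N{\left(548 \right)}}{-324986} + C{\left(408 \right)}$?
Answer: $\frac{3027569575}{178092328} - \sqrt{69} \approx 8.6934$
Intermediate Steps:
$J = \sqrt{69} \approx 8.3066$
$C{\left(F \right)} = 17 - \sqrt{69}$
$\frac{N{\left(548 \right)}}{-324986} + C{\left(408 \right)} = \frac{1}{548 \left(-324986\right)} + \left(17 - \sqrt{69}\right) = \frac{1}{548} \left(- \frac{1}{324986}\right) + \left(17 - \sqrt{69}\right) = - \frac{1}{178092328} + \left(17 - \sqrt{69}\right) = \frac{3027569575}{178092328} - \sqrt{69}$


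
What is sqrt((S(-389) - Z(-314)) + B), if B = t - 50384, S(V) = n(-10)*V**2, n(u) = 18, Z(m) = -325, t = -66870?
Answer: 7*sqrt(53201) ≈ 1614.6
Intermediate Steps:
S(V) = 18*V**2
B = -117254 (B = -66870 - 50384 = -117254)
sqrt((S(-389) - Z(-314)) + B) = sqrt((18*(-389)**2 - 1*(-325)) - 117254) = sqrt((18*151321 + 325) - 117254) = sqrt((2723778 + 325) - 117254) = sqrt(2724103 - 117254) = sqrt(2606849) = 7*sqrt(53201)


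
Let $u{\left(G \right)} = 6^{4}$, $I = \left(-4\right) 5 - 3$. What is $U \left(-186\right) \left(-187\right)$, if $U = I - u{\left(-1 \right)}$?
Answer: $-45877458$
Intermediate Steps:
$I = -23$ ($I = -20 - 3 = -23$)
$u{\left(G \right)} = 1296$
$U = -1319$ ($U = -23 - 1296 = -1319$)
$U \left(-186\right) \left(-187\right) = \left(-1319\right) \left(-186\right) \left(-187\right) = 245334 \left(-187\right) = -45877458$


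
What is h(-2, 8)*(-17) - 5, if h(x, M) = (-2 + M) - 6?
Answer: -5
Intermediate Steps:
h(x, M) = -8 + M
h(-2, 8)*(-17) - 5 = (-8 + 8)*(-17) - 5 = 0*(-17) - 5 = 0 - 5 = -5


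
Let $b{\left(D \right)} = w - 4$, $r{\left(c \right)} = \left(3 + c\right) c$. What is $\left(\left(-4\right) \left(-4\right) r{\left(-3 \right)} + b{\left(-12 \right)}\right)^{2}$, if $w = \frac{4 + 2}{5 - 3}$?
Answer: $1$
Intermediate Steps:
$w = 3$ ($w = \frac{6}{2} = 6 \cdot \frac{1}{2} = 3$)
$r{\left(c \right)} = c \left(3 + c\right)$
$b{\left(D \right)} = -1$ ($b{\left(D \right)} = 3 - 4 = -1$)
$\left(\left(-4\right) \left(-4\right) r{\left(-3 \right)} + b{\left(-12 \right)}\right)^{2} = \left(\left(-4\right) \left(-4\right) \left(- 3 \left(3 - 3\right)\right) - 1\right)^{2} = \left(16 \left(\left(-3\right) 0\right) - 1\right)^{2} = \left(16 \cdot 0 - 1\right)^{2} = \left(0 - 1\right)^{2} = \left(-1\right)^{2} = 1$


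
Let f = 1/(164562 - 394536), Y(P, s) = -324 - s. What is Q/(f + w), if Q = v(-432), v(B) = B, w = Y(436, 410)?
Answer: 99348768/168800917 ≈ 0.58856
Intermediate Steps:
w = -734 (w = -324 - 1*410 = -324 - 410 = -734)
f = -1/229974 (f = 1/(-229974) = -1/229974 ≈ -4.3483e-6)
Q = -432
Q/(f + w) = -432/(-1/229974 - 734) = -432/(-168800917/229974) = -432*(-229974/168800917) = 99348768/168800917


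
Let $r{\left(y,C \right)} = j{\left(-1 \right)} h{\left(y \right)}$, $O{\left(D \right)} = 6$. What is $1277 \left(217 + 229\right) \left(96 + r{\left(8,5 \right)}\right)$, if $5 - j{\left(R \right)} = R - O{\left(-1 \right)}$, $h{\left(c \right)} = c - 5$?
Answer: $75179544$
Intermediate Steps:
$h{\left(c \right)} = -5 + c$ ($h{\left(c \right)} = c - 5 = -5 + c$)
$j{\left(R \right)} = 11 - R$ ($j{\left(R \right)} = 5 - \left(R - 6\right) = 5 - \left(-6 + R\right) = 11 - R$)
$r{\left(y,C \right)} = -60 + 12 y$ ($r{\left(y,C \right)} = \left(11 - -1\right) \left(-5 + y\right) = \left(11 + 1\right) \left(-5 + y\right) = 12 \left(-5 + y\right) = -60 + 12 y$)
$1277 \left(217 + 229\right) \left(96 + r{\left(8,5 \right)}\right) = 1277 \left(217 + 229\right) \left(96 + \left(-60 + 12 \cdot 8\right)\right) = 1277 \cdot 446 \left(96 + \left(-60 + 96\right)\right) = 1277 \cdot 446 \left(96 + 36\right) = 1277 \cdot 446 \cdot 132 = 1277 \cdot 58872 = 75179544$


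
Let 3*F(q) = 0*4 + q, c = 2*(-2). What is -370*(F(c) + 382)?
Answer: -422540/3 ≈ -1.4085e+5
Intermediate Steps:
c = -4
F(q) = q/3 (F(q) = (0*4 + q)/3 = (0 + q)/3 = q/3)
-370*(F(c) + 382) = -370*((⅓)*(-4) + 382) = -370*(-4/3 + 382) = -370*1142/3 = -422540/3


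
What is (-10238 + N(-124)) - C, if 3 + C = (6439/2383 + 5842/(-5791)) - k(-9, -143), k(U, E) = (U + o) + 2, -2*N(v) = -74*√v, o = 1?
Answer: -141348685436/13799953 + 74*I*√31 ≈ -10243.0 + 412.01*I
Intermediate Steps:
N(v) = 37*√v (N(v) = -(-37)*√v = 37*√v)
k(U, E) = 3 + U (k(U, E) = (U + 1) + 2 = (1 + U) + 2 = 3 + U)
C = 64766622/13799953 (C = -3 + ((6439/2383 + 5842/(-5791)) - (3 - 9)) = -3 + ((6439*(1/2383) + 5842*(-1/5791)) - 1*(-6)) = -3 + ((6439/2383 - 5842/5791) + 6) = -3 + (23366763/13799953 + 6) = -3 + 106166481/13799953 = 64766622/13799953 ≈ 4.6933)
(-10238 + N(-124)) - C = (-10238 + 37*√(-124)) - 1*64766622/13799953 = (-10238 + 37*(2*I*√31)) - 64766622/13799953 = (-10238 + 74*I*√31) - 64766622/13799953 = -141348685436/13799953 + 74*I*√31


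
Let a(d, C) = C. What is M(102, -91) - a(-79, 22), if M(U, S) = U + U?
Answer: 182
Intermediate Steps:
M(U, S) = 2*U
M(102, -91) - a(-79, 22) = 2*102 - 1*22 = 204 - 22 = 182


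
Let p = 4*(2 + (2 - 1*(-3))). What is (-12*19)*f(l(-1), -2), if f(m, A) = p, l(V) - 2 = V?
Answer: -6384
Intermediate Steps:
l(V) = 2 + V
p = 28 (p = 4*(2 + (2 + 3)) = 4*(2 + 5) = 4*7 = 28)
f(m, A) = 28
(-12*19)*f(l(-1), -2) = -12*19*28 = -228*28 = -6384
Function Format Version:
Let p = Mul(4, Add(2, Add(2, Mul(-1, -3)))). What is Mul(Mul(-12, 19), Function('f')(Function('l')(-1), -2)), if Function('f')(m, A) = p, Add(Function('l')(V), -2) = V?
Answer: -6384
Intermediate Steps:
Function('l')(V) = Add(2, V)
p = 28 (p = Mul(4, Add(2, Add(2, 3))) = Mul(4, Add(2, 5)) = Mul(4, 7) = 28)
Function('f')(m, A) = 28
Mul(Mul(-12, 19), Function('f')(Function('l')(-1), -2)) = Mul(Mul(-12, 19), 28) = Mul(-228, 28) = -6384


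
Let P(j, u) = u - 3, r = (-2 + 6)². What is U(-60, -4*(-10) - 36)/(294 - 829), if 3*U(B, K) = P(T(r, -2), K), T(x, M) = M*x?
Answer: -1/1605 ≈ -0.00062305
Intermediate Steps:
r = 16 (r = 4² = 16)
P(j, u) = -3 + u
U(B, K) = -1 + K/3 (U(B, K) = (-3 + K)/3 = -1 + K/3)
U(-60, -4*(-10) - 36)/(294 - 829) = (-1 + (-4*(-10) - 36)/3)/(294 - 829) = (-1 + (40 - 36)/3)/(-535) = -(-1 + (⅓)*4)/535 = -(-1 + 4/3)/535 = -1/535*⅓ = -1/1605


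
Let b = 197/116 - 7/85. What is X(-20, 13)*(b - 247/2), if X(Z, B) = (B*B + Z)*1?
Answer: -179064773/9860 ≈ -18161.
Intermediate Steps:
b = 15933/9860 (b = 197*(1/116) - 7*1/85 = 197/116 - 7/85 = 15933/9860 ≈ 1.6159)
X(Z, B) = Z + B² (X(Z, B) = (B² + Z)*1 = (Z + B²)*1 = Z + B²)
X(-20, 13)*(b - 247/2) = (-20 + 13²)*(15933/9860 - 247/2) = (-20 + 169)*(15933/9860 - 247*½) = 149*(15933/9860 - 247/2) = 149*(-1201777/9860) = -179064773/9860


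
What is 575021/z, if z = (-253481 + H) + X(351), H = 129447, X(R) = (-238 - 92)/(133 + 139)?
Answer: -78202856/16868789 ≈ -4.6359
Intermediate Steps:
X(R) = -165/136 (X(R) = -330/272 = -330*1/272 = -165/136)
z = -16868789/136 (z = (-253481 + 129447) - 165/136 = -124034 - 165/136 = -16868789/136 ≈ -1.2404e+5)
575021/z = 575021/(-16868789/136) = 575021*(-136/16868789) = -78202856/16868789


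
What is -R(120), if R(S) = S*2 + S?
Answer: -360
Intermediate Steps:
R(S) = 3*S (R(S) = 2*S + S = 3*S)
-R(120) = -3*120 = -1*360 = -360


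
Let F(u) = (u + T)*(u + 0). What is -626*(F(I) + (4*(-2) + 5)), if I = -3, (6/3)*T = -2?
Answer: -5634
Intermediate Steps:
T = -1 (T = (½)*(-2) = -1)
F(u) = u*(-1 + u) (F(u) = (u - 1)*(u + 0) = (-1 + u)*u = u*(-1 + u))
-626*(F(I) + (4*(-2) + 5)) = -626*(-3*(-1 - 3) + (4*(-2) + 5)) = -626*(-3*(-4) + (-8 + 5)) = -626*(12 - 3) = -626*9 = -5634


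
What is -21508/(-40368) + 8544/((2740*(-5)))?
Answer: -3140287/34565100 ≈ -0.090851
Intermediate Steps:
-21508/(-40368) + 8544/((2740*(-5))) = -21508*(-1/40368) + 8544/(-13700) = 5377/10092 + 8544*(-1/13700) = 5377/10092 - 2136/3425 = -3140287/34565100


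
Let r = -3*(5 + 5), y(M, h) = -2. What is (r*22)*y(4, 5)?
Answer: 1320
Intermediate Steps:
r = -30 (r = -3*10 = -30)
(r*22)*y(4, 5) = -30*22*(-2) = -660*(-2) = 1320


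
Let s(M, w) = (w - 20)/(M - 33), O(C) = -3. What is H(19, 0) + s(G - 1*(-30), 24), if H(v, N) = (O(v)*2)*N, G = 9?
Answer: 2/3 ≈ 0.66667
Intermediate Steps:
H(v, N) = -6*N (H(v, N) = (-3*2)*N = -6*N)
s(M, w) = (-20 + w)/(-33 + M)
H(19, 0) + s(G - 1*(-30), 24) = -6*0 + (-20 + 24)/(-33 + (9 - 1*(-30))) = 0 + 4/(-33 + (9 + 30)) = 0 + 4/(-33 + 39) = 0 + 4/6 = 0 + (1/6)*4 = 0 + 2/3 = 2/3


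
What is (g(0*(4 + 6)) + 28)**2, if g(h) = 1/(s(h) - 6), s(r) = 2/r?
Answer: 784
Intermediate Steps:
g(h) = 1/(-6 + 2/h) (g(h) = 1/(2/h - 6) = 1/(-6 + 2/h))
(g(0*(4 + 6)) + 28)**2 = (-0*(4 + 6)/(-2 + 6*(0*(4 + 6))) + 28)**2 = (-0*10/(-2 + 6*(0*10)) + 28)**2 = (-1*0/(-2 + 6*0) + 28)**2 = (-1*0/(-2 + 0) + 28)**2 = (-1*0/(-2) + 28)**2 = (-1*0*(-1/2) + 28)**2 = (0 + 28)**2 = 28**2 = 784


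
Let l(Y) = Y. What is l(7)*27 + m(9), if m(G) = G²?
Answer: 270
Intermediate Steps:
l(7)*27 + m(9) = 7*27 + 9² = 189 + 81 = 270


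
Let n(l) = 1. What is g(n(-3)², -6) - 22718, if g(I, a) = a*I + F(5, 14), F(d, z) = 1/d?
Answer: -113619/5 ≈ -22724.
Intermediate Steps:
g(I, a) = ⅕ + I*a (g(I, a) = a*I + 1/5 = I*a + ⅕ = ⅕ + I*a)
g(n(-3)², -6) - 22718 = (⅕ + 1²*(-6)) - 22718 = (⅕ + 1*(-6)) - 22718 = (⅕ - 6) - 22718 = -29/5 - 22718 = -113619/5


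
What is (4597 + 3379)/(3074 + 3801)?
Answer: 7976/6875 ≈ 1.1601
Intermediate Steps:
(4597 + 3379)/(3074 + 3801) = 7976/6875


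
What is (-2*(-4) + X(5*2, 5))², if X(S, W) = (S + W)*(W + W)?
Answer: 24964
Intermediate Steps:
X(S, W) = 2*W*(S + W) (X(S, W) = (S + W)*(2*W) = 2*W*(S + W))
(-2*(-4) + X(5*2, 5))² = (-2*(-4) + 2*5*(5*2 + 5))² = (8 + 2*5*(10 + 5))² = (8 + 2*5*15)² = (8 + 150)² = 158² = 24964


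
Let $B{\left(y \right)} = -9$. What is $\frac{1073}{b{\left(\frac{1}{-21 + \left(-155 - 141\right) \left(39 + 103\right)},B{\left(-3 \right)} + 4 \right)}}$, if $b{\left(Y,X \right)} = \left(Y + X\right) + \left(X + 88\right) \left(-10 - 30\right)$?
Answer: $- \frac{1555961}{4821594} \approx -0.32271$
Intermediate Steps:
$b{\left(Y,X \right)} = -3520 + Y - 39 X$ ($b{\left(Y,X \right)} = \left(X + Y\right) + \left(88 + X\right) \left(-40\right) = \left(X + Y\right) - \left(3520 + 40 X\right) = -3520 + Y - 39 X$)
$\frac{1073}{b{\left(\frac{1}{-21 + \left(-155 - 141\right) \left(39 + 103\right)},B{\left(-3 \right)} + 4 \right)}} = \frac{1073}{-3520 + \frac{1}{-21 + \left(-155 - 141\right) \left(39 + 103\right)} - 39 \left(-9 + 4\right)} = \frac{1073}{-3520 + \frac{1}{-21 - 42032} - -195} = \frac{1073}{-3520 + \frac{1}{-21 - 42032} + 195} = \frac{1073}{-3520 + \frac{1}{-42053} + 195} = \frac{1073}{-3520 - \frac{1}{42053} + 195} = \frac{1073}{- \frac{139826226}{42053}} = 1073 \left(- \frac{42053}{139826226}\right) = - \frac{1555961}{4821594}$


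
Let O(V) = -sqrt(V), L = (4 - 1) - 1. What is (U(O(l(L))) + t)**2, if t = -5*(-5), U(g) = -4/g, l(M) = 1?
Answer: 841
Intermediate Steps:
L = 2 (L = 3 - 1 = 2)
t = 25
(U(O(l(L))) + t)**2 = (-4/((-sqrt(1))) + 25)**2 = (-4/((-1*1)) + 25)**2 = (-4/(-1) + 25)**2 = (-4*(-1) + 25)**2 = (4 + 25)**2 = 29**2 = 841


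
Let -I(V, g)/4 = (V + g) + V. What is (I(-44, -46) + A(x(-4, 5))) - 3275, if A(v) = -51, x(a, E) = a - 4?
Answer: -2790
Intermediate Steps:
x(a, E) = -4 + a
I(V, g) = -8*V - 4*g (I(V, g) = -4*((V + g) + V) = -4*(g + 2*V) = -8*V - 4*g)
(I(-44, -46) + A(x(-4, 5))) - 3275 = ((-8*(-44) - 4*(-46)) - 51) - 3275 = ((352 + 184) - 51) - 3275 = (536 - 51) - 3275 = 485 - 3275 = -2790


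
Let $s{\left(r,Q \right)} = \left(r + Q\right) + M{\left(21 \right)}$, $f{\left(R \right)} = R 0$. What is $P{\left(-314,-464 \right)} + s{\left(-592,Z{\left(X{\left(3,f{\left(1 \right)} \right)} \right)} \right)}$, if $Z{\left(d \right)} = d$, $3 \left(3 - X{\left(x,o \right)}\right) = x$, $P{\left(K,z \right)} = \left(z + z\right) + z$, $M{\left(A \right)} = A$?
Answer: $-1961$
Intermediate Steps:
$f{\left(R \right)} = 0$
$P{\left(K,z \right)} = 3 z$ ($P{\left(K,z \right)} = 2 z + z = 3 z$)
$X{\left(x,o \right)} = 3 - \frac{x}{3}$
$s{\left(r,Q \right)} = 21 + Q + r$ ($s{\left(r,Q \right)} = \left(r + Q\right) + 21 = \left(Q + r\right) + 21 = 21 + Q + r$)
$P{\left(-314,-464 \right)} + s{\left(-592,Z{\left(X{\left(3,f{\left(1 \right)} \right)} \right)} \right)} = 3 \left(-464\right) + \left(21 + \left(3 - 1\right) - 592\right) = -1392 + \left(21 + \left(3 - 1\right) - 592\right) = -1392 + \left(21 + 2 - 592\right) = -1392 - 569 = -1961$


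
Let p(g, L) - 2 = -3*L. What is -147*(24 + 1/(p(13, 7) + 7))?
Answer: -14063/4 ≈ -3515.8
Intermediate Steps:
p(g, L) = 2 - 3*L
-147*(24 + 1/(p(13, 7) + 7)) = -147*(24 + 1/((2 - 3*7) + 7)) = -147*(24 + 1/((2 - 21) + 7)) = -147*(24 + 1/(-19 + 7)) = -147*(24 + 1/(-12)) = -147*(24 - 1/12) = -147*287/12 = -14063/4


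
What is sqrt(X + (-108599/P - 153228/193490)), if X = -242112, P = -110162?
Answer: I*sqrt(27500250467040499172766170)/10657622690 ≈ 492.05*I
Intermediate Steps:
sqrt(X + (-108599/P - 153228/193490)) = sqrt(-242112 + (-108599/(-110162) - 153228/193490)) = sqrt(-242112 + (-108599*(-1/110162) - 153228*1/193490)) = sqrt(-242112 + (108599/110162 - 76614/96745)) = sqrt(-242112 + 2066458787/10657622690) = sqrt(-2580336278262493/10657622690) = I*sqrt(27500250467040499172766170)/10657622690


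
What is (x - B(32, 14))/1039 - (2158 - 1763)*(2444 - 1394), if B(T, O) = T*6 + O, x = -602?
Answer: -430926058/1039 ≈ -4.1475e+5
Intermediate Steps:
B(T, O) = O + 6*T (B(T, O) = 6*T + O = O + 6*T)
(x - B(32, 14))/1039 - (2158 - 1763)*(2444 - 1394) = (-602 - (14 + 6*32))/1039 - (2158 - 1763)*(2444 - 1394) = (-602 - (14 + 192))*(1/1039) - 395*1050 = (-602 - 1*206)*(1/1039) - 1*414750 = (-602 - 206)*(1/1039) - 414750 = -808*1/1039 - 414750 = -808/1039 - 414750 = -430926058/1039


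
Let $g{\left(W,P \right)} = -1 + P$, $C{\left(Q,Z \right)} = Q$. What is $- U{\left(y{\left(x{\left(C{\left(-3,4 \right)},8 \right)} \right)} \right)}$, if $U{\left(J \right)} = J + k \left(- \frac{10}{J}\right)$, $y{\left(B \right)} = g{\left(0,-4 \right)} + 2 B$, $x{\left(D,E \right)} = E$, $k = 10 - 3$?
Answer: $- \frac{51}{11} \approx -4.6364$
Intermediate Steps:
$k = 7$
$y{\left(B \right)} = -5 + 2 B$ ($y{\left(B \right)} = \left(-1 - 4\right) + 2 B = -5 + 2 B$)
$U{\left(J \right)} = J - \frac{70}{J}$ ($U{\left(J \right)} = J + 7 \left(- \frac{10}{J}\right) = J - \frac{70}{J}$)
$- U{\left(y{\left(x{\left(C{\left(-3,4 \right)},8 \right)} \right)} \right)} = - (\left(-5 + 2 \cdot 8\right) - \frac{70}{-5 + 2 \cdot 8}) = - (\left(-5 + 16\right) - \frac{70}{-5 + 16}) = - (11 - \frac{70}{11}) = \left(-1\right) \frac{51}{11} = - \frac{51}{11}$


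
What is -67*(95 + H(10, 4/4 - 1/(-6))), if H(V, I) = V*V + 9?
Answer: -13668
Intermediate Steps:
H(V, I) = 9 + V**2 (H(V, I) = V**2 + 9 = 9 + V**2)
-67*(95 + H(10, 4/4 - 1/(-6))) = -67*(95 + (9 + 10**2)) = -67*(95 + (9 + 100)) = -67*(95 + 109) = -67*204 = -13668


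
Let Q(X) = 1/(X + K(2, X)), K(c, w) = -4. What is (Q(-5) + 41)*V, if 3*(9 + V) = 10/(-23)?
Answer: -10096/27 ≈ -373.93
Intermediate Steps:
V = -631/69 (V = -9 + (10/(-23))/3 = -9 + (10*(-1/23))/3 = -9 + (1/3)*(-10/23) = -9 - 10/69 = -631/69 ≈ -9.1449)
Q(X) = 1/(-4 + X) (Q(X) = 1/(X - 4) = 1/(-4 + X))
(Q(-5) + 41)*V = (1/(-4 - 5) + 41)*(-631/69) = (1/(-9) + 41)*(-631/69) = (-1/9 + 41)*(-631/69) = (368/9)*(-631/69) = -10096/27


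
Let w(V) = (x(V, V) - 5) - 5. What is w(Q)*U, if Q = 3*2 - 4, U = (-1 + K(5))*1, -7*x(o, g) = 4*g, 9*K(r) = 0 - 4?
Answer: 338/21 ≈ 16.095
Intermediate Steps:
K(r) = -4/9 (K(r) = (0 - 4)/9 = (1/9)*(-4) = -4/9)
x(o, g) = -4*g/7
U = -13/9 (U = (-1 - 4/9)*1 = -13/9*1 = -13/9 ≈ -1.4444)
Q = 2 (Q = 6 - 4 = 2)
w(V) = -10 - 4*V/7 (w(V) = (-4*V/7 - 5) - 5 = (-5 - 4*V/7) - 5 = -10 - 4*V/7)
w(Q)*U = (-10 - 4/7*2)*(-13/9) = (-10 - 8/7)*(-13/9) = -78/7*(-13/9) = 338/21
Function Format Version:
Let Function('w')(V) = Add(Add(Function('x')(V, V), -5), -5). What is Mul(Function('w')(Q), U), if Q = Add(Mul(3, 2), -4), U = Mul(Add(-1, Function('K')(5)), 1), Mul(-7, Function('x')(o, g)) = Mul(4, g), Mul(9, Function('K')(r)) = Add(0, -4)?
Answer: Rational(338, 21) ≈ 16.095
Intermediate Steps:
Function('K')(r) = Rational(-4, 9) (Function('K')(r) = Mul(Rational(1, 9), Add(0, -4)) = Mul(Rational(1, 9), -4) = Rational(-4, 9))
Function('x')(o, g) = Mul(Rational(-4, 7), g) (Function('x')(o, g) = Mul(Rational(-1, 7), Mul(4, g)) = Mul(Rational(-4, 7), g))
U = Rational(-13, 9) (U = Mul(Add(-1, Rational(-4, 9)), 1) = Mul(Rational(-13, 9), 1) = Rational(-13, 9) ≈ -1.4444)
Q = 2 (Q = Add(6, -4) = 2)
Function('w')(V) = Add(-10, Mul(Rational(-4, 7), V)) (Function('w')(V) = Add(Add(Mul(Rational(-4, 7), V), -5), -5) = Add(Add(-5, Mul(Rational(-4, 7), V)), -5) = Add(-10, Mul(Rational(-4, 7), V)))
Mul(Function('w')(Q), U) = Mul(Add(-10, Mul(Rational(-4, 7), 2)), Rational(-13, 9)) = Mul(Add(-10, Rational(-8, 7)), Rational(-13, 9)) = Mul(Rational(-78, 7), Rational(-13, 9)) = Rational(338, 21)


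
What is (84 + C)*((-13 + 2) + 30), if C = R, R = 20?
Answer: 1976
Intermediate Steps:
C = 20
(84 + C)*((-13 + 2) + 30) = (84 + 20)*((-13 + 2) + 30) = 104*(-11 + 30) = 104*19 = 1976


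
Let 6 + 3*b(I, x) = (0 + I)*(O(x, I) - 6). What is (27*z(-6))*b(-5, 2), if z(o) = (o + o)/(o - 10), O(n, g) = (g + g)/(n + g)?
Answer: 99/2 ≈ 49.500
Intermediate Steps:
O(n, g) = 2*g/(g + n) (O(n, g) = (2*g)/(g + n) = 2*g/(g + n))
b(I, x) = -2 + I*(-6 + 2*I/(I + x))/3 (b(I, x) = -2 + ((0 + I)*(2*I/(I + x) - 6))/3 = -2 + (I*(-6 + 2*I/(I + x)))/3 = -2 + I*(-6 + 2*I/(I + x))/3)
z(o) = 2*o/(-10 + o) (z(o) = (2*o)/(-10 + o) = 2*o/(-10 + o))
(27*z(-6))*b(-5, 2) = (27*(2*(-6)/(-10 - 6)))*(2*((⅓)*(-5)² - (1 - 5)*(-5 + 2))/(-5 + 2)) = (27*(2*(-6)/(-16)))*(2*((⅓)*25 - 1*(-4)*(-3))/(-3)) = (27*(2*(-6)*(-1/16)))*(2*(-⅓)*(25/3 - 12)) = (27*(¾))*(2*(-⅓)*(-11/3)) = (81/4)*(22/9) = 99/2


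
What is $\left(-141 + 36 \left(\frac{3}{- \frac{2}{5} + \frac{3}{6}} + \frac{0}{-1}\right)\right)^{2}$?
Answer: $881721$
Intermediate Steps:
$\left(-141 + 36 \left(\frac{3}{- \frac{2}{5} + \frac{3}{6}} + \frac{0}{-1}\right)\right)^{2} = \left(-141 + 36 \left(\frac{3}{\left(-2\right) \frac{1}{5} + 3 \cdot \frac{1}{6}} + 0 \left(-1\right)\right)\right)^{2} = \left(-141 + 36 \left(\frac{3}{- \frac{2}{5} + \frac{1}{2}} + 0\right)\right)^{2} = \left(-141 + 36 \left(3 \frac{1}{\frac{1}{10}} + 0\right)\right)^{2} = \left(-141 + 36 \left(3 \cdot 10 + 0\right)\right)^{2} = \left(-141 + 36 \left(30 + 0\right)\right)^{2} = \left(-141 + 36 \cdot 30\right)^{2} = \left(-141 + 1080\right)^{2} = 939^{2} = 881721$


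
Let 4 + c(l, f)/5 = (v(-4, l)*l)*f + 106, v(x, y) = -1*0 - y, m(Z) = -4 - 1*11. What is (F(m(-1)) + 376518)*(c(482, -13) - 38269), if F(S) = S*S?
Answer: 5674993208643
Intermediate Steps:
m(Z) = -15 (m(Z) = -4 - 11 = -15)
v(x, y) = -y (v(x, y) = 0 - y = -y)
c(l, f) = 510 - 5*f*l**2 (c(l, f) = -20 + 5*(((-l)*l)*f + 106) = -20 + 5*((-l**2)*f + 106) = -20 + 5*(-f*l**2 + 106) = -20 + 5*(106 - f*l**2) = -20 + (530 - 5*f*l**2) = 510 - 5*f*l**2)
F(S) = S**2
(F(m(-1)) + 376518)*(c(482, -13) - 38269) = ((-15)**2 + 376518)*((510 - 5*(-13)*482**2) - 38269) = (225 + 376518)*((510 - 5*(-13)*232324) - 38269) = 376743*((510 + 15101060) - 38269) = 376743*(15101570 - 38269) = 376743*15063301 = 5674993208643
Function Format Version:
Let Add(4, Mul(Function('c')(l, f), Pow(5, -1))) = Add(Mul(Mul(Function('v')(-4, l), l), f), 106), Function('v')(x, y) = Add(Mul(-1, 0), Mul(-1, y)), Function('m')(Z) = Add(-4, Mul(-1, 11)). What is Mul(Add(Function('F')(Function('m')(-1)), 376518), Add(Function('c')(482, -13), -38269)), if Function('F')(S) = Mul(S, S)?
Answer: 5674993208643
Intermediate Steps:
Function('m')(Z) = -15 (Function('m')(Z) = Add(-4, -11) = -15)
Function('v')(x, y) = Mul(-1, y) (Function('v')(x, y) = Add(0, Mul(-1, y)) = Mul(-1, y))
Function('c')(l, f) = Add(510, Mul(-5, f, Pow(l, 2))) (Function('c')(l, f) = Add(-20, Mul(5, Add(Mul(Mul(Mul(-1, l), l), f), 106))) = Add(-20, Mul(5, Add(Mul(Mul(-1, Pow(l, 2)), f), 106))) = Add(-20, Mul(5, Add(Mul(-1, f, Pow(l, 2)), 106))) = Add(-20, Mul(5, Add(106, Mul(-1, f, Pow(l, 2))))) = Add(-20, Add(530, Mul(-5, f, Pow(l, 2)))) = Add(510, Mul(-5, f, Pow(l, 2))))
Function('F')(S) = Pow(S, 2)
Mul(Add(Function('F')(Function('m')(-1)), 376518), Add(Function('c')(482, -13), -38269)) = Mul(Add(Pow(-15, 2), 376518), Add(Add(510, Mul(-5, -13, Pow(482, 2))), -38269)) = Mul(Add(225, 376518), Add(Add(510, Mul(-5, -13, 232324)), -38269)) = Mul(376743, Add(Add(510, 15101060), -38269)) = Mul(376743, Add(15101570, -38269)) = Mul(376743, 15063301) = 5674993208643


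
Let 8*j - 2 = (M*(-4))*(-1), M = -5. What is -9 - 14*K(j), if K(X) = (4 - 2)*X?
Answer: 54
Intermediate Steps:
j = -9/4 (j = ¼ + (-5*(-4)*(-1))/8 = ¼ + (20*(-1))/8 = ¼ + (⅛)*(-20) = ¼ - 5/2 = -9/4 ≈ -2.2500)
K(X) = 2*X
-9 - 14*K(j) = -9 - 28*(-9)/4 = -9 - 14*(-9/2) = -9 + 63 = 54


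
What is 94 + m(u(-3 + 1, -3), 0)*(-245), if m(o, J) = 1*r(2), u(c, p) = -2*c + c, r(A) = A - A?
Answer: 94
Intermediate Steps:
r(A) = 0
u(c, p) = -c
m(o, J) = 0 (m(o, J) = 1*0 = 0)
94 + m(u(-3 + 1, -3), 0)*(-245) = 94 + 0*(-245) = 94 + 0 = 94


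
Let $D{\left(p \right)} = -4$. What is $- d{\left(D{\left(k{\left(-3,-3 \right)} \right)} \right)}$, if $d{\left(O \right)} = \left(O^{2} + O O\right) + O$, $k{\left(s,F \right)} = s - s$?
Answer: $-28$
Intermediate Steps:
$k{\left(s,F \right)} = 0$
$d{\left(O \right)} = O + 2 O^{2}$ ($d{\left(O \right)} = \left(O^{2} + O^{2}\right) + O = 2 O^{2} + O = O + 2 O^{2}$)
$- d{\left(D{\left(k{\left(-3,-3 \right)} \right)} \right)} = - \left(-4\right) \left(1 + 2 \left(-4\right)\right) = - \left(-4\right) \left(1 - 8\right) = - \left(-4\right) \left(-7\right) = \left(-1\right) 28 = -28$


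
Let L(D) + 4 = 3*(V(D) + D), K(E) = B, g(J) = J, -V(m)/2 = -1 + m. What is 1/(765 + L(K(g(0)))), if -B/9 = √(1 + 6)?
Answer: 767/583186 - 27*√7/583186 ≈ 0.0011927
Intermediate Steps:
V(m) = 2 - 2*m (V(m) = -2*(-1 + m) = 2 - 2*m)
B = -9*√7 (B = -9*√(1 + 6) = -9*√7 ≈ -23.812)
K(E) = -9*√7
L(D) = 2 - 3*D (L(D) = -4 + 3*((2 - 2*D) + D) = -4 + 3*(2 - D) = -4 + (6 - 3*D) = 2 - 3*D)
1/(765 + L(K(g(0)))) = 1/(765 + (2 - (-27)*√7)) = 1/(765 + (2 + 27*√7)) = 1/(767 + 27*√7)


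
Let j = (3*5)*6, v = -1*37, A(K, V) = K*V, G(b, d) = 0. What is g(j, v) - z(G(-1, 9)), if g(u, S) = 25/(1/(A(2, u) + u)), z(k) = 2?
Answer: 6748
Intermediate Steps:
v = -37
j = 90 (j = 15*6 = 90)
g(u, S) = 75*u (g(u, S) = 25/(1/(2*u + u)) = 25/(1/(3*u)) = 25/((1/(3*u))) = 25*(3*u) = 75*u)
g(j, v) - z(G(-1, 9)) = 75*90 - 1*2 = 6750 - 2 = 6748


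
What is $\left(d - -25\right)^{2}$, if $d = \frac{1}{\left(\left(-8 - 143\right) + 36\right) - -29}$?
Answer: $\frac{4618201}{7396} \approx 624.42$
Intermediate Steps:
$d = - \frac{1}{86}$ ($d = \frac{1}{\left(-151 + 36\right) + 29} = \frac{1}{-115 + 29} = \frac{1}{-86} = - \frac{1}{86} \approx -0.011628$)
$\left(d - -25\right)^{2} = \left(- \frac{1}{86} - -25\right)^{2} = \left(- \frac{1}{86} + \left(-223 + 248\right)\right)^{2} = \left(- \frac{1}{86} + 25\right)^{2} = \left(\frac{2149}{86}\right)^{2} = \frac{4618201}{7396}$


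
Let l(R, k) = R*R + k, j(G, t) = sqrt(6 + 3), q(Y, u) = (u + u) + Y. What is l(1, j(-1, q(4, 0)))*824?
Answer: 3296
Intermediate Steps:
q(Y, u) = Y + 2*u (q(Y, u) = 2*u + Y = Y + 2*u)
j(G, t) = 3 (j(G, t) = sqrt(9) = 3)
l(R, k) = k + R**2 (l(R, k) = R**2 + k = k + R**2)
l(1, j(-1, q(4, 0)))*824 = (3 + 1**2)*824 = (3 + 1)*824 = 4*824 = 3296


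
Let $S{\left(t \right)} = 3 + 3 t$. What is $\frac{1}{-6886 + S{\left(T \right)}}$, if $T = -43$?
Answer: $- \frac{1}{7012} \approx -0.00014261$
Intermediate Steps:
$\frac{1}{-6886 + S{\left(T \right)}} = \frac{1}{-6886 + \left(3 + 3 \left(-43\right)\right)} = \frac{1}{-6886 + \left(3 - 129\right)} = \frac{1}{-6886 - 126} = \frac{1}{-7012} = - \frac{1}{7012}$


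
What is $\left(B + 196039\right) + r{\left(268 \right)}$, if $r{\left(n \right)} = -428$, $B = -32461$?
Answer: $163150$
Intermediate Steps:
$\left(B + 196039\right) + r{\left(268 \right)} = \left(-32461 + 196039\right) - 428 = 163578 - 428 = 163150$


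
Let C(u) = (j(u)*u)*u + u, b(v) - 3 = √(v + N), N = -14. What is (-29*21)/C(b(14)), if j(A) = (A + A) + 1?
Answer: -203/22 ≈ -9.2273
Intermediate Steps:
j(A) = 1 + 2*A (j(A) = 2*A + 1 = 1 + 2*A)
b(v) = 3 + √(-14 + v) (b(v) = 3 + √(v - 14) = 3 + √(-14 + v))
C(u) = u + u²*(1 + 2*u) (C(u) = ((1 + 2*u)*u)*u + u = (u*(1 + 2*u))*u + u = u²*(1 + 2*u) + u = u + u²*(1 + 2*u))
(-29*21)/C(b(14)) = (-29*21)/(((3 + √(-14 + 14))*(1 + (3 + √(-14 + 14))*(1 + 2*(3 + √(-14 + 14)))))) = -609*1/((1 + (3 + √0)*(1 + 2*(3 + √0)))*(3 + √0)) = -609*1/((1 + (3 + 0)*(1 + 2*(3 + 0)))*(3 + 0)) = -609*1/(3*(1 + 3*(1 + 2*3))) = -609*1/(3*(1 + 3*(1 + 6))) = -609*1/(3*(1 + 3*7)) = -609*1/(3*(1 + 21)) = -609/(3*22) = -609/66 = -609*1/66 = -203/22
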